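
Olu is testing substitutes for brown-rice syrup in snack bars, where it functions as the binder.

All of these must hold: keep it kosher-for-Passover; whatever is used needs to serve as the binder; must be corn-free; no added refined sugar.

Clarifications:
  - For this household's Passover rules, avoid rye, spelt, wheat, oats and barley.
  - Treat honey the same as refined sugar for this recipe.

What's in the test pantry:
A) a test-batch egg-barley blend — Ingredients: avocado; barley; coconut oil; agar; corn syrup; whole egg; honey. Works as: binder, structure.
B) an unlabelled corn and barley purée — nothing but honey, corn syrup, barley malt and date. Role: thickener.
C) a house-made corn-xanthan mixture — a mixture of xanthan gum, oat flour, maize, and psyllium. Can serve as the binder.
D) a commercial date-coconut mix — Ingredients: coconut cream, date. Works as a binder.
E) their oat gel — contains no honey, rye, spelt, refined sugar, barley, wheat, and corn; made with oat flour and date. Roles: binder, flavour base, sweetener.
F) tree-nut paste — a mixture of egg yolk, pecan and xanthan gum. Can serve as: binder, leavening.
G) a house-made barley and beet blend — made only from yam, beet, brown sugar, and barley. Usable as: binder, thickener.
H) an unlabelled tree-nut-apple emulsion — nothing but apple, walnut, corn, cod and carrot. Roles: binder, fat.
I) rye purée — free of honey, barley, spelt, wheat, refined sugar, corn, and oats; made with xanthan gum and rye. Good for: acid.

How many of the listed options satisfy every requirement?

A: has barley, so not kosher-for-Passover; has honey, so not no-added-sugar (and 1 more) — no
B: not usable as a binder; has barley malt, so not kosher-for-Passover (and 2 more) — reject
C: has oat flour, so not kosher-for-Passover; has maize, so not corn-free — no
D: every rule checks out — valid
E: has oat flour, so not kosher-for-Passover — out
F: all constraints satisfied — keep
G: has barley, so not kosher-for-Passover; has brown sugar, so not no-added-sugar — out
H: has corn, so not corn-free — out
I: not usable as a binder; has rye, so not kosher-for-Passover — out

2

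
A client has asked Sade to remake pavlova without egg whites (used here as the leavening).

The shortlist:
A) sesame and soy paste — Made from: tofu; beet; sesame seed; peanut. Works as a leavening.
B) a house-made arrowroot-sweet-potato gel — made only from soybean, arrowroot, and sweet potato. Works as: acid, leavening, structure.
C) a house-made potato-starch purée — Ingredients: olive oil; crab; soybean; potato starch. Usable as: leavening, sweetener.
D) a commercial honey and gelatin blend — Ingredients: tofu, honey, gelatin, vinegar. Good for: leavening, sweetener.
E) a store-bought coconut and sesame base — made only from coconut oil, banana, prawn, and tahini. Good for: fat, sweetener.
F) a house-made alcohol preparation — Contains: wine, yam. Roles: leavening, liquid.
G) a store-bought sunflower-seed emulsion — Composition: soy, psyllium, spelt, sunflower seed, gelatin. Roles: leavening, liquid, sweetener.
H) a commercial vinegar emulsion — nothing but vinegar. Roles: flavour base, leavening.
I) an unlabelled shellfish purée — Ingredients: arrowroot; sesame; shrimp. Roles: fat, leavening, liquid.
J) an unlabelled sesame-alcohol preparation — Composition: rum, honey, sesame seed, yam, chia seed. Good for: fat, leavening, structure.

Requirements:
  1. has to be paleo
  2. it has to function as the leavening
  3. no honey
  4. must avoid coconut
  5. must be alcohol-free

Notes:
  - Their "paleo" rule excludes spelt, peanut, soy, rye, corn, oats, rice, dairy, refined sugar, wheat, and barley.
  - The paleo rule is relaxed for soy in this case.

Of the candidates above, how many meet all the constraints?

4

A: has peanut, so not paleo — no
B: soy is permitted under the paleo carve-out; nothing else excluded — keep
C: soy is permitted under the paleo carve-out; nothing else excluded — OK
D: has honey, so not honey-free — no
E: not usable as a leavening; has coconut oil, so not coconut-free — out
F: has wine, so not alcohol-free — reject
G: has spelt, so not paleo — reject
H: every rule checks out — valid
I: all constraints satisfied — keep
J: has honey, so not honey-free; has rum, so not alcohol-free — no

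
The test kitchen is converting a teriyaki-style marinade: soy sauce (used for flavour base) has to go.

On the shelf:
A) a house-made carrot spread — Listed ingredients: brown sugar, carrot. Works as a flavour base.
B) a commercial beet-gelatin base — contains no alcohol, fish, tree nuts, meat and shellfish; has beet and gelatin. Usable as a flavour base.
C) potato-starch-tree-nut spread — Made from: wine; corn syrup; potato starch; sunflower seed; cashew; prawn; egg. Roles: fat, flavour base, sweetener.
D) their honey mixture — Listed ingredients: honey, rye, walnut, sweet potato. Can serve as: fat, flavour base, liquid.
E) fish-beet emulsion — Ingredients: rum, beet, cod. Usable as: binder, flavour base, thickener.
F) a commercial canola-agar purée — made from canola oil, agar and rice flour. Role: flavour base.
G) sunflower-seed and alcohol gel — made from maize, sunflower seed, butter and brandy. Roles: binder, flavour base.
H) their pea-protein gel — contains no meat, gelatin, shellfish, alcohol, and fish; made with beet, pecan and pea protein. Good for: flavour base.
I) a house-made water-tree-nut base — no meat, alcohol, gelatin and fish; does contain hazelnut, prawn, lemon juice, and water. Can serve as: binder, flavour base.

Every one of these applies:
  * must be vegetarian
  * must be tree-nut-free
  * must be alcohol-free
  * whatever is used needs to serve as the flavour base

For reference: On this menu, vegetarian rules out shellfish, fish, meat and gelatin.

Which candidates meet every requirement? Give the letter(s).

A: all constraints satisfied — valid
B: has gelatin, so not vegetarian — no
C: has prawn, so not vegetarian; has wine, so not alcohol-free (and 1 more) — reject
D: has walnut, so not tree-nut-free — reject
E: has cod, so not vegetarian; has rum, so not alcohol-free — out
F: all constraints satisfied — OK
G: has brandy, so not alcohol-free — no
H: has pecan, so not tree-nut-free — reject
I: has prawn, so not vegetarian; has hazelnut, so not tree-nut-free — reject

A, F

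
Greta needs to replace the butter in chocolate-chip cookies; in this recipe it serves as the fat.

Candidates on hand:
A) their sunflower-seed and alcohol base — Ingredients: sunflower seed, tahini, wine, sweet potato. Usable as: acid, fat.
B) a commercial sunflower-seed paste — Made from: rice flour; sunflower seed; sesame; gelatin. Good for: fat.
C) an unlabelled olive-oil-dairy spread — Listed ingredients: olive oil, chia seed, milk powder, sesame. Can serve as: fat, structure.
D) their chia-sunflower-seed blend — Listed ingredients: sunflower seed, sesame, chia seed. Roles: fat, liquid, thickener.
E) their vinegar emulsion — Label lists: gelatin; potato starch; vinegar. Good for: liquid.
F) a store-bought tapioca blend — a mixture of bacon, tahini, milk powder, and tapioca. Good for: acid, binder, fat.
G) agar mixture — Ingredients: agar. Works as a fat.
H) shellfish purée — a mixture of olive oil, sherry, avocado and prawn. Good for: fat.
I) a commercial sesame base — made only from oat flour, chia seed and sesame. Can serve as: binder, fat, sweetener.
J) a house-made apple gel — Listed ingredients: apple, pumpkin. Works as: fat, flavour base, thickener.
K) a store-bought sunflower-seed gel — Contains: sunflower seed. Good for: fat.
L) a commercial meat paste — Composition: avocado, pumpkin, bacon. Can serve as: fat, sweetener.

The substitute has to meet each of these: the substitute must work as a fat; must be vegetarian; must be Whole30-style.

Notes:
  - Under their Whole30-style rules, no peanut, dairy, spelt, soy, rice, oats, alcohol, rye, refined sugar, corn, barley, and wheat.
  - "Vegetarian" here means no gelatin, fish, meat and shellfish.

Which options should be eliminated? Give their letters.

A: has wine, so not Whole30-style — reject
B: has rice flour, so not Whole30-style; has gelatin, so not vegetarian — reject
C: has milk powder, so not Whole30-style — out
D: works as a fat, Whole30-style, vegetarian — keep
E: not usable as a fat; has gelatin, so not vegetarian — out
F: has milk powder, so not Whole30-style; has bacon, so not vegetarian — reject
G: only agar; none excluded — OK
H: has sherry, so not Whole30-style; has prawn, so not vegetarian — no
I: has oat flour, so not Whole30-style — no
J: only apple and pumpkin; none excluded — valid
K: only sunflower seed; none excluded — keep
L: has bacon, so not vegetarian — reject

A, B, C, E, F, H, I, L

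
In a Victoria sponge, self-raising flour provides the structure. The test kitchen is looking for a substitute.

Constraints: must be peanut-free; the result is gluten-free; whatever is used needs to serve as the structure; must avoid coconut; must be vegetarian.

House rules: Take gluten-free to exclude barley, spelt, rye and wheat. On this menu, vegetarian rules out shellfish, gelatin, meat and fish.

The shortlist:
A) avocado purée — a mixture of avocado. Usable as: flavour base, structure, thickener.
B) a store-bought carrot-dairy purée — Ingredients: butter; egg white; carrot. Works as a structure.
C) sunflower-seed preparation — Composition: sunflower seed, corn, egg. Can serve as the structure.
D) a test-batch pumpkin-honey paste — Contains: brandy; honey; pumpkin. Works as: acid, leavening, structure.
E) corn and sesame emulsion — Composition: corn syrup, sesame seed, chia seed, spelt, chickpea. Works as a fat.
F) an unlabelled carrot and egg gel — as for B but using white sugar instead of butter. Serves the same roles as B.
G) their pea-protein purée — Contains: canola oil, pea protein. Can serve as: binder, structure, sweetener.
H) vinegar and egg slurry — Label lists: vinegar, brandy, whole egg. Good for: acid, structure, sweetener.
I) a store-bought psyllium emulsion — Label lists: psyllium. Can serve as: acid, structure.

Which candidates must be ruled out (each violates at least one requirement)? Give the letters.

E

A: every rule checks out — valid
B: works as a structure, no coconut, gluten-free — OK
C: only corn, egg, and sunflower seed; none excluded — OK
D: every rule checks out — keep
E: not usable as a structure; has spelt, so not gluten-free — reject
F: no peanut, no coconut — OK
G: only canola oil and pea protein; none excluded — keep
H: only brandy, whole egg, and vinegar; none excluded — OK
I: only psyllium; none excluded — OK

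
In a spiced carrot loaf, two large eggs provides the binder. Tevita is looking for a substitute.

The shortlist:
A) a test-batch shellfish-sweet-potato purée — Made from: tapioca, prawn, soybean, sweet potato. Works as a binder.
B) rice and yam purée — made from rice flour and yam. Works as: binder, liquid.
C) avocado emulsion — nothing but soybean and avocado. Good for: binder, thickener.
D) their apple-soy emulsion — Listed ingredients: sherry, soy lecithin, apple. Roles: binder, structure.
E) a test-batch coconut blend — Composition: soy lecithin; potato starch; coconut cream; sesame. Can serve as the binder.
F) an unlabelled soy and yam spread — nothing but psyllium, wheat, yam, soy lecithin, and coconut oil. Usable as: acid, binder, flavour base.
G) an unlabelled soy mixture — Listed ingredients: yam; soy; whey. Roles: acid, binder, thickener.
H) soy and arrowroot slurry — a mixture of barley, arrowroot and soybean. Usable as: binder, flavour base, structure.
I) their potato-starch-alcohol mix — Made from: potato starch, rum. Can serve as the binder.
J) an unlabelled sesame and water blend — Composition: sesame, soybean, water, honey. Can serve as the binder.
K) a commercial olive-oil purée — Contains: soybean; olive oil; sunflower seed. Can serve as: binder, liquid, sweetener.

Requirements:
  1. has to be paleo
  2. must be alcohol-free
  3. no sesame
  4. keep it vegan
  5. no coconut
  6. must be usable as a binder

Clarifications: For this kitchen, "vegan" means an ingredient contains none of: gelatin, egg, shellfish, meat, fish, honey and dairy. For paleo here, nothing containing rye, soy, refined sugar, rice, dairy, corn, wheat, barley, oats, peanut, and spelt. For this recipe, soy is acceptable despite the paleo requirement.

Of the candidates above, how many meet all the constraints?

2

A: has prawn, so not vegan — no
B: has rice flour, so not paleo — reject
C: soy is permitted under the paleo carve-out; nothing else excluded — OK
D: has sherry, so not alcohol-free — out
E: has sesame, so not sesame-free; has coconut cream, so not coconut-free — out
F: has wheat, so not paleo; has coconut oil, so not coconut-free — out
G: has whey, so not vegan; has whey, so not paleo — out
H: has barley, so not paleo — out
I: has rum, so not alcohol-free — no
J: has honey, so not vegan; has sesame, so not sesame-free — no
K: soy is permitted under the paleo carve-out; nothing else excluded — OK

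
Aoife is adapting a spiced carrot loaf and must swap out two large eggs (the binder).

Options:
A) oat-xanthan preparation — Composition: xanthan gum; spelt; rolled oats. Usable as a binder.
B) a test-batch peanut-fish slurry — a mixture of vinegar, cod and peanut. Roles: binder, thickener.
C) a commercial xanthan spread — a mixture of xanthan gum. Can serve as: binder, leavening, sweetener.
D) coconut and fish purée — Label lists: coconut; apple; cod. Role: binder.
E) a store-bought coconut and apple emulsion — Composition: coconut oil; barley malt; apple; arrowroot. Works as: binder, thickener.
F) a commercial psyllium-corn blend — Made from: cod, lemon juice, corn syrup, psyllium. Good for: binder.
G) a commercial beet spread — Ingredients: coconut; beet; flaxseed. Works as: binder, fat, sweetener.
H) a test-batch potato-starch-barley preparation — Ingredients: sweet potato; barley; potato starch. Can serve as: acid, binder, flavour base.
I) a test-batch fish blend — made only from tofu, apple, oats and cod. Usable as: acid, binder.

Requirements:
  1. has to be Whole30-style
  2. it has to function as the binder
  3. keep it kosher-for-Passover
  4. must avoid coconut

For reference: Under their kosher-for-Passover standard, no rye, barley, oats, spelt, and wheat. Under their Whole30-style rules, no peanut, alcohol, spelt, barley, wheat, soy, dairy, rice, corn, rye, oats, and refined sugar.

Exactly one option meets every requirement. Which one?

A: has rolled oats, so not kosher-for-Passover; has rolled oats, so not Whole30-style — out
B: has peanut, so not Whole30-style — out
C: nothing on the exclusion list — valid
D: has coconut, so not coconut-free — no
E: has barley malt, so not kosher-for-Passover; has barley malt, so not Whole30-style (and 1 more) — out
F: has corn syrup, so not Whole30-style — reject
G: has coconut, so not coconut-free — reject
H: has barley, so not kosher-for-Passover; has barley, so not Whole30-style — reject
I: has oats, so not kosher-for-Passover; has oats, so not Whole30-style — out

C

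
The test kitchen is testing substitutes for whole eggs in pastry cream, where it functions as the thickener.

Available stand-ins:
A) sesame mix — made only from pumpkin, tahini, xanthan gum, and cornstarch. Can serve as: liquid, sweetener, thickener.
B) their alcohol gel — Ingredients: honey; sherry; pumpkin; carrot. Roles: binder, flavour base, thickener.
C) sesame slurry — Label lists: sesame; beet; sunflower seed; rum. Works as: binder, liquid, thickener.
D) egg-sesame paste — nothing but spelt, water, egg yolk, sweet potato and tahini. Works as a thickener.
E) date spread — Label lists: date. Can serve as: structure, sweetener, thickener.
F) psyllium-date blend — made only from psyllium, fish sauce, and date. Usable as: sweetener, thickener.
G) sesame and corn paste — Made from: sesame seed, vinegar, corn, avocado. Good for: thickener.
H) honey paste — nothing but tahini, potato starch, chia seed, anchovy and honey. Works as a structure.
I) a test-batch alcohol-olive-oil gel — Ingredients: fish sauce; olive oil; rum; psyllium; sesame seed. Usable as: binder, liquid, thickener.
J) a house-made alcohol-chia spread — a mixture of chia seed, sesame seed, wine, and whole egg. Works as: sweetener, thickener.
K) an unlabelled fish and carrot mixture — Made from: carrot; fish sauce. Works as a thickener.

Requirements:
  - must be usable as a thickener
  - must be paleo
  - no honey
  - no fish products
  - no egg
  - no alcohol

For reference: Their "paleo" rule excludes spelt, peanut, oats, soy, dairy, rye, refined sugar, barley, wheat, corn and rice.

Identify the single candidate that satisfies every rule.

E

A: has cornstarch, so not paleo — out
B: has honey, so not honey-free; has sherry, so not alcohol-free — reject
C: has rum, so not alcohol-free — out
D: has spelt, so not paleo; has egg yolk, so not egg-free — out
E: only date; none excluded — valid
F: has fish sauce, so not fish-free — no
G: has corn, so not paleo — out
H: not usable as a thickener; has honey, so not honey-free (and 1 more) — out
I: has rum, so not alcohol-free; has fish sauce, so not fish-free — reject
J: has wine, so not alcohol-free; has whole egg, so not egg-free — reject
K: has fish sauce, so not fish-free — reject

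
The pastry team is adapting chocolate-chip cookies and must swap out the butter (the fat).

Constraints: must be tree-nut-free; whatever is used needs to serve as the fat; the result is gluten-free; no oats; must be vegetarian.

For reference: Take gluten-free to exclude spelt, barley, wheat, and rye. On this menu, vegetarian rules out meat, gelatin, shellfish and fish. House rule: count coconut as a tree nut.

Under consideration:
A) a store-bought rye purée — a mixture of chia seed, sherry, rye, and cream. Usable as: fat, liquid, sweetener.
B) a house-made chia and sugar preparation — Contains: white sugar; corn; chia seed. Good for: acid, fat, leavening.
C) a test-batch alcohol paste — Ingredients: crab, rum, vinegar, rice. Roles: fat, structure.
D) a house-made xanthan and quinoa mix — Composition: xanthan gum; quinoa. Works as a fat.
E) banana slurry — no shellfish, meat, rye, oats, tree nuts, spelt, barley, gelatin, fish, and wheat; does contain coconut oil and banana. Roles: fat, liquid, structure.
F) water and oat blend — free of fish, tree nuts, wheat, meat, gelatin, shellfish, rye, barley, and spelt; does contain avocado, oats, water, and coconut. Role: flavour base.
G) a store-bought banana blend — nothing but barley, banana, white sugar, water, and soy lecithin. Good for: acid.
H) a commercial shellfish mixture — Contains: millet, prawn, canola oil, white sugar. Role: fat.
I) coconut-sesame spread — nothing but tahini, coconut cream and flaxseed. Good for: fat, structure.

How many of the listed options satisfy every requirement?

A: has rye, so not gluten-free — reject
B: every rule checks out — OK
C: has crab, so not vegetarian — reject
D: every rule checks out — valid
E: has coconut oil, so not tree-nut-free — out
F: not usable as a fat; has coconut, so not tree-nut-free (and 1 more) — out
G: not usable as a fat; has barley, so not gluten-free — out
H: has prawn, so not vegetarian — reject
I: has coconut cream, so not tree-nut-free — reject

2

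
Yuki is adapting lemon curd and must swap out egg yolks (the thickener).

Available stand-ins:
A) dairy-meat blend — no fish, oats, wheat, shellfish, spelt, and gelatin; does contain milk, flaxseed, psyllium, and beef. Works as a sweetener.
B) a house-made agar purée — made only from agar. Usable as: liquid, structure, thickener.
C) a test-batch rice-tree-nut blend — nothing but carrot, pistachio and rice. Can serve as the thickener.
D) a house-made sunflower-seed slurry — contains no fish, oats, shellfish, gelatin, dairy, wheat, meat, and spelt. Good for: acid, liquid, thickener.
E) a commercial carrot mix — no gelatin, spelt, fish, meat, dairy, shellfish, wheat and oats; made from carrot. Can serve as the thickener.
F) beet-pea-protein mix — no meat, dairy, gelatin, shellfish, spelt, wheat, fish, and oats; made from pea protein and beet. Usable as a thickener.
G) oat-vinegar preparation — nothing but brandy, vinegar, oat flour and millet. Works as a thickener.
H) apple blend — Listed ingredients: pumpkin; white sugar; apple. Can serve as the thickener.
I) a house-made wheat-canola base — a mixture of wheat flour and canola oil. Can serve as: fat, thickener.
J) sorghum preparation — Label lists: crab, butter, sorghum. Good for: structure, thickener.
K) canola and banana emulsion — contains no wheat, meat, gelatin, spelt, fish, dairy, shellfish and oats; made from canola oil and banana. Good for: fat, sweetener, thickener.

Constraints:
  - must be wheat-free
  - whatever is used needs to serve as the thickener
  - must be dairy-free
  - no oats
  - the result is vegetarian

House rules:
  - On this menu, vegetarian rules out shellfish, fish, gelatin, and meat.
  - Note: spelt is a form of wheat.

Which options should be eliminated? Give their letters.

A: not usable as a thickener; has beef, so not vegetarian (and 1 more) — no
B: only agar; none excluded — keep
C: no oats, no dairy — keep
D: nothing on the exclusion list — valid
E: works as a thickener, no dairy, no oats — valid
F: every rule checks out — valid
G: has oat flour, so not oat-free — reject
H: nothing on the exclusion list — OK
I: has wheat flour, so not wheat-free — reject
J: has crab, so not vegetarian; has butter, so not dairy-free — out
K: every rule checks out — valid

A, G, I, J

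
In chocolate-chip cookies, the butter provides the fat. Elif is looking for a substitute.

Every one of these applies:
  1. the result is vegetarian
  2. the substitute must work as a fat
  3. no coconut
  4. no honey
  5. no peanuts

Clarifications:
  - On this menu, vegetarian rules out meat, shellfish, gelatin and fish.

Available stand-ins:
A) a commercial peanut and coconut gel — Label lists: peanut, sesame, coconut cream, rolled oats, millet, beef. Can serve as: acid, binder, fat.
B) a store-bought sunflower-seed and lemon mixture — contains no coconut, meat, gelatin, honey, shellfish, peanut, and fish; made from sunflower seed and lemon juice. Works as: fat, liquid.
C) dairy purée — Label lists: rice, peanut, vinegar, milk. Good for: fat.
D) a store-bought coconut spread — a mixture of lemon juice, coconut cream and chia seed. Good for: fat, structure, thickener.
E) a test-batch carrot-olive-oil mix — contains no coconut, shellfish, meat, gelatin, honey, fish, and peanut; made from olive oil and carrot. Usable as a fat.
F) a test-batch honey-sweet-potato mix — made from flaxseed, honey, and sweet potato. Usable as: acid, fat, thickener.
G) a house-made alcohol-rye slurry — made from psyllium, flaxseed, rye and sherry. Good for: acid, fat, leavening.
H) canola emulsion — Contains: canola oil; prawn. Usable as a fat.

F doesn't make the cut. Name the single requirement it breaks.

honey-free

usable as a fat: satisfied
vegetarian: satisfied
peanut-free: satisfied
coconut-free: satisfied
honey-free: has honey — fails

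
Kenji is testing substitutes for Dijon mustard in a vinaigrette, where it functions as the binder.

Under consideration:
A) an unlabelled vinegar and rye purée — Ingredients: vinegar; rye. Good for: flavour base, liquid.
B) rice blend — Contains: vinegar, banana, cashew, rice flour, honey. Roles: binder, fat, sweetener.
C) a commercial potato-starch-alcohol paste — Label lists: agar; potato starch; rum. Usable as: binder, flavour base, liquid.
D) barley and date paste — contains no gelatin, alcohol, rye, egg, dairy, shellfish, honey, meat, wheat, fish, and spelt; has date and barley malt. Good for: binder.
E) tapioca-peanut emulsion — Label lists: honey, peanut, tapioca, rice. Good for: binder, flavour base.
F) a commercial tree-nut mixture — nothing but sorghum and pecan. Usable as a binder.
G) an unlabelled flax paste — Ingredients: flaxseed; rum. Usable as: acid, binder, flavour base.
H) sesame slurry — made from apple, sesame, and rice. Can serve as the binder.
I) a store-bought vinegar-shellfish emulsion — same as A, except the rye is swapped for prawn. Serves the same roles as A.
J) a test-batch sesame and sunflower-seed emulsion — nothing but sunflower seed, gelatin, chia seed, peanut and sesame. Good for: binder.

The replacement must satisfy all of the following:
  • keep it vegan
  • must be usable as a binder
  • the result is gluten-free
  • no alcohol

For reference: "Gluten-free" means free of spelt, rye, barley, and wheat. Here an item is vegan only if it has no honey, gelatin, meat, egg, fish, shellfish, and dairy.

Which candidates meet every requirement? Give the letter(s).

F, H

A: not usable as a binder; has rye, so not gluten-free — reject
B: has honey, so not vegan — reject
C: has rum, so not alcohol-free — out
D: has barley malt, so not gluten-free — no
E: has honey, so not vegan — reject
F: nothing on the exclusion list — keep
G: has rum, so not alcohol-free — out
H: only rice, sesame, and apple; none excluded — valid
I: not usable as a binder; has prawn, so not vegan — no
J: has gelatin, so not vegan — reject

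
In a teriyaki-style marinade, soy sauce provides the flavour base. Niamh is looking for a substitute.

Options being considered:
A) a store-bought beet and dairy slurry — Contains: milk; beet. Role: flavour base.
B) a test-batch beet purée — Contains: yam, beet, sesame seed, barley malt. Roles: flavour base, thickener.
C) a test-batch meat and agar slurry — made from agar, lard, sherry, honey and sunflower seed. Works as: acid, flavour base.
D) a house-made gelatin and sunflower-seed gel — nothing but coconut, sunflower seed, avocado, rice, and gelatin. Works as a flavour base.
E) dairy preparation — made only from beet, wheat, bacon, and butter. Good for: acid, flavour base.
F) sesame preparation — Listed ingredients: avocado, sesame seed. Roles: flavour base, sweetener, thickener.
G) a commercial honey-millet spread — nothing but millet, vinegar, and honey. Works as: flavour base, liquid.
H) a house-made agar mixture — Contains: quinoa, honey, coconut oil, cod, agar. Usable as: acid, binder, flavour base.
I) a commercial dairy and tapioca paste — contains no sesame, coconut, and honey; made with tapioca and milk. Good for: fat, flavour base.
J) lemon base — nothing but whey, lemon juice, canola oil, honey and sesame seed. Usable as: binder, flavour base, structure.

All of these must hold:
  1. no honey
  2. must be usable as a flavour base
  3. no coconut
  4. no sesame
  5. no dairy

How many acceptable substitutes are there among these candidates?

0

A: has milk, so not dairy-free — reject
B: has sesame seed, so not sesame-free — no
C: has honey, so not honey-free — reject
D: has coconut, so not coconut-free — no
E: has butter, so not dairy-free — no
F: has sesame seed, so not sesame-free — out
G: has honey, so not honey-free — no
H: has honey, so not honey-free; has coconut oil, so not coconut-free — out
I: has milk, so not dairy-free — no
J: has whey, so not dairy-free; has sesame seed, so not sesame-free (and 1 more) — out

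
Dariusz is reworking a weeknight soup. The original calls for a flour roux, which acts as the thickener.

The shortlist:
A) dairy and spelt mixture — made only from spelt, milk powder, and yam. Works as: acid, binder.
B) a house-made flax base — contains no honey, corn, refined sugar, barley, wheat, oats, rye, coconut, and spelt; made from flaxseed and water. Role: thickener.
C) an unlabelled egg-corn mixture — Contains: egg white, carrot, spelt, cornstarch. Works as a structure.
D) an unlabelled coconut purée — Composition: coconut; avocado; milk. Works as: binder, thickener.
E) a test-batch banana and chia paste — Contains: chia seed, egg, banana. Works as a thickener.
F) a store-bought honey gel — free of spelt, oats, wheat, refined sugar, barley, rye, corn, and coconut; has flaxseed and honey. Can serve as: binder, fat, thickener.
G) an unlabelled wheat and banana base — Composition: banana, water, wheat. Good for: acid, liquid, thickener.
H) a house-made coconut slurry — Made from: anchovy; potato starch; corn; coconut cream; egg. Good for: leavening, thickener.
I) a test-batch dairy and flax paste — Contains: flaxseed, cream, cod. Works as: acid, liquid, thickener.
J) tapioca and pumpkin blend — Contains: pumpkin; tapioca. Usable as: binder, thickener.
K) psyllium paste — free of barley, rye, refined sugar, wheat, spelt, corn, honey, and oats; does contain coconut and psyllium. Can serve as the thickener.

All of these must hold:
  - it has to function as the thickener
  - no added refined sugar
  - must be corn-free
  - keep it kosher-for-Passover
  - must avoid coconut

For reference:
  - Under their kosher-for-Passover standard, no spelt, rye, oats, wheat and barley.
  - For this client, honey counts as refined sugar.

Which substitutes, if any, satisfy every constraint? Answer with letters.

A: not usable as a thickener; has spelt, so not kosher-for-Passover — reject
B: works as a thickener, kosher-for-Passover, no corn — keep
C: not usable as a thickener; has spelt, so not kosher-for-Passover (and 1 more) — out
D: has coconut, so not coconut-free — no
E: only egg, chia seed, and banana; none excluded — OK
F: has honey, so not no-added-sugar — no
G: has wheat, so not kosher-for-Passover — out
H: has corn, so not corn-free; has coconut cream, so not coconut-free — no
I: only cream, cod and flaxseed; none excluded — OK
J: only pumpkin and tapioca; none excluded — keep
K: has coconut, so not coconut-free — no

B, E, I, J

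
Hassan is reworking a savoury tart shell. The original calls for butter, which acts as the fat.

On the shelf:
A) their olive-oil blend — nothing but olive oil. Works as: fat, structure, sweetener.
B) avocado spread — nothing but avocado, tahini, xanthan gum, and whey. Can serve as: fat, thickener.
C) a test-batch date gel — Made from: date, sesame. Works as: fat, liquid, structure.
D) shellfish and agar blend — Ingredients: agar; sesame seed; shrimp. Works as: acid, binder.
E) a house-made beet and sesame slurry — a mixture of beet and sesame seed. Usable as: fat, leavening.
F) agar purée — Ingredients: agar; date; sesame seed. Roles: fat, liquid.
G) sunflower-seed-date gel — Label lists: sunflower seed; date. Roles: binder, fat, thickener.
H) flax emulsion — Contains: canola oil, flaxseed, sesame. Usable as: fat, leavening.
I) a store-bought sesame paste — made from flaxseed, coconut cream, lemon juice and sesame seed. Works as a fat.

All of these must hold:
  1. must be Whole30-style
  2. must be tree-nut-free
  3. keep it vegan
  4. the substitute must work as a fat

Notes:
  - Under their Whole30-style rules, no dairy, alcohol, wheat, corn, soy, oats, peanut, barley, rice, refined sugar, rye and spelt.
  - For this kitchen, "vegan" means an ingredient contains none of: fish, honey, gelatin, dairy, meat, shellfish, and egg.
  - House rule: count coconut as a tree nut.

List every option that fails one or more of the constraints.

A: Whole30-style, tree-nut-free — keep
B: has whey, so not Whole30-style; has whey, so not vegan — reject
C: only sesame and date; none excluded — keep
D: not usable as a fat; has shrimp, so not vegan — no
E: all constraints satisfied — valid
F: all constraints satisfied — OK
G: only date and sunflower seed; none excluded — OK
H: only sesame, canola oil and flaxseed; none excluded — OK
I: has coconut cream, so not tree-nut-free — out

B, D, I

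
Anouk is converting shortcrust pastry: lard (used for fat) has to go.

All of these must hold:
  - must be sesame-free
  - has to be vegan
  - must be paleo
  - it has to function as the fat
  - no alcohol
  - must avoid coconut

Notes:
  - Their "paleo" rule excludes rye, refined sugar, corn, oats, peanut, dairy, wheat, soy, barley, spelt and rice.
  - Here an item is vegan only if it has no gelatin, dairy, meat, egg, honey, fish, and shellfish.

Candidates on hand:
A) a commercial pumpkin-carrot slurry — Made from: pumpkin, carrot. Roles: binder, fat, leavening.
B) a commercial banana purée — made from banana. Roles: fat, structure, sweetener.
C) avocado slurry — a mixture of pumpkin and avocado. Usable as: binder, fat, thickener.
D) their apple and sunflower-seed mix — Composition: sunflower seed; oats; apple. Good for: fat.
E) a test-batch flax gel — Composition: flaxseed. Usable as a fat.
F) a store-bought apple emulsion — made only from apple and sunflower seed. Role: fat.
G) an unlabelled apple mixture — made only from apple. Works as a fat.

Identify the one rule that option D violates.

usable as a fat: satisfied
paleo: has oats — fails
vegan: satisfied
coconut-free: satisfied
sesame-free: satisfied
alcohol-free: satisfied

paleo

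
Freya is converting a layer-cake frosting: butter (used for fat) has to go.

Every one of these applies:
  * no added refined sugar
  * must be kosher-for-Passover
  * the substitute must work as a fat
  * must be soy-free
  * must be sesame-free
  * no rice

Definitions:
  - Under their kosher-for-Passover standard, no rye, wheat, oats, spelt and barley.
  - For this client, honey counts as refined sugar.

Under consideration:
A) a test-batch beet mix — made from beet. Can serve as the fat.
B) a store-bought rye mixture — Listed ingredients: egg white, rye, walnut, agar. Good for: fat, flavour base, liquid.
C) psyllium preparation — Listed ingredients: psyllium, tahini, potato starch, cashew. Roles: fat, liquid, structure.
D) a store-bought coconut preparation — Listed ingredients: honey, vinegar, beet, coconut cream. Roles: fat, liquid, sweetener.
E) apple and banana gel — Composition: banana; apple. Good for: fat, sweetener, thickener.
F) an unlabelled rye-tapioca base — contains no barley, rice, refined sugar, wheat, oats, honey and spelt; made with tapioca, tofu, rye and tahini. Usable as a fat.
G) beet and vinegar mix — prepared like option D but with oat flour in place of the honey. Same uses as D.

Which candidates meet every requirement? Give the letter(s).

A, E

A: only beet; none excluded — keep
B: has rye, so not kosher-for-Passover — reject
C: has tahini, so not sesame-free — out
D: has honey, so not no-added-sugar — reject
E: no sesame, no rice — OK
F: has rye, so not kosher-for-Passover; has tahini, so not sesame-free (and 1 more) — reject
G: has oat flour, so not kosher-for-Passover — reject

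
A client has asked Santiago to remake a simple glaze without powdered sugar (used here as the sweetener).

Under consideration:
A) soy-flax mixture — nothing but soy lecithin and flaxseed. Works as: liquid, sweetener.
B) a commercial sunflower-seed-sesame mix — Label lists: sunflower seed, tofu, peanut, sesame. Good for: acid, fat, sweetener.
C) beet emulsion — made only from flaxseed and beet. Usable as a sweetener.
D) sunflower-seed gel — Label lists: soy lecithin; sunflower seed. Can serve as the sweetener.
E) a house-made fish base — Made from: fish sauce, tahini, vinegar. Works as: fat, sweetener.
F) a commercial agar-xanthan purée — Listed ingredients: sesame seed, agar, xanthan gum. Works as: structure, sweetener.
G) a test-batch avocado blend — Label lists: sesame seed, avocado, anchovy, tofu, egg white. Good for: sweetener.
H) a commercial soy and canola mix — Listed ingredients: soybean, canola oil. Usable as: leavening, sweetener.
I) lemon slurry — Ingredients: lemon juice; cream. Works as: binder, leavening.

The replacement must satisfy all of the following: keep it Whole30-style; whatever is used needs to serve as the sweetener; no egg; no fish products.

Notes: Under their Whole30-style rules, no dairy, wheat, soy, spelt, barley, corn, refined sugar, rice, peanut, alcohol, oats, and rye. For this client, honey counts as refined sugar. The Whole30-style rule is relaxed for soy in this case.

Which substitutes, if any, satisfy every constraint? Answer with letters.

A: soy is permitted under the Whole30-style carve-out; nothing else excluded — valid
B: has peanut, so not Whole30-style — reject
C: no egg, no fish — OK
D: soy is permitted under the Whole30-style carve-out; nothing else excluded — OK
E: has fish sauce, so not fish-free — no
F: no egg, no fish — keep
G: has anchovy, so not fish-free; has egg white, so not egg-free — reject
H: soy is permitted under the Whole30-style carve-out; nothing else excluded — keep
I: not usable as a sweetener; has cream, so not Whole30-style — reject

A, C, D, F, H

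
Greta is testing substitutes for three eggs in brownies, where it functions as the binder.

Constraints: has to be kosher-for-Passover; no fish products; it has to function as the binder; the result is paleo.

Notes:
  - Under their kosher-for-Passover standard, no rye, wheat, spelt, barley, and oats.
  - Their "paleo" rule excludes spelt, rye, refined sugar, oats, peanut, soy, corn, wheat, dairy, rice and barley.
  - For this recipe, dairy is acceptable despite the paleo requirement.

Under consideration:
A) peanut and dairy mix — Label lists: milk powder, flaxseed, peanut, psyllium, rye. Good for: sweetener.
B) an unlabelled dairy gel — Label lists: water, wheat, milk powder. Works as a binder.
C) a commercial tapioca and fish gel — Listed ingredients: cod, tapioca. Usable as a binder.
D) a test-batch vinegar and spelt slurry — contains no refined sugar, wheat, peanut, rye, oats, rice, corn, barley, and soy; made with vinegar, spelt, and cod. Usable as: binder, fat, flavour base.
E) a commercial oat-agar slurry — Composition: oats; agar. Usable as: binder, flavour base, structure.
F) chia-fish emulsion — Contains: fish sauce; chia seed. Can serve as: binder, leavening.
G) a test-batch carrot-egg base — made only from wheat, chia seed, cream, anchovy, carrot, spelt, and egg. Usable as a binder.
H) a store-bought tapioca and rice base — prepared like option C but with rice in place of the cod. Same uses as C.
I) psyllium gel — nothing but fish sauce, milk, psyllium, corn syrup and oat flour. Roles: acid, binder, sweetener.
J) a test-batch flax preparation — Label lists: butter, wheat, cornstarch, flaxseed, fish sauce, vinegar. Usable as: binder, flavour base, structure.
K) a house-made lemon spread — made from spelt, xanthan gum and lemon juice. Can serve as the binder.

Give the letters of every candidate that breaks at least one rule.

A, B, C, D, E, F, G, H, I, J, K

A: not usable as a binder; has rye, so not kosher-for-Passover (and 1 more) — out
B: has wheat, so not kosher-for-Passover; has wheat, so not paleo — out
C: has cod, so not fish-free — reject
D: has spelt, so not kosher-for-Passover; has spelt, so not paleo (and 1 more) — reject
E: has oats, so not kosher-for-Passover; has oats, so not paleo — reject
F: has fish sauce, so not fish-free — no
G: has spelt, so not kosher-for-Passover; has spelt, so not paleo (and 1 more) — reject
H: has rice, so not paleo — out
I: has oat flour, so not kosher-for-Passover; has corn syrup, so not paleo (and 1 more) — out
J: has wheat, so not kosher-for-Passover; has cornstarch, so not paleo (and 1 more) — no
K: has spelt, so not kosher-for-Passover; has spelt, so not paleo — out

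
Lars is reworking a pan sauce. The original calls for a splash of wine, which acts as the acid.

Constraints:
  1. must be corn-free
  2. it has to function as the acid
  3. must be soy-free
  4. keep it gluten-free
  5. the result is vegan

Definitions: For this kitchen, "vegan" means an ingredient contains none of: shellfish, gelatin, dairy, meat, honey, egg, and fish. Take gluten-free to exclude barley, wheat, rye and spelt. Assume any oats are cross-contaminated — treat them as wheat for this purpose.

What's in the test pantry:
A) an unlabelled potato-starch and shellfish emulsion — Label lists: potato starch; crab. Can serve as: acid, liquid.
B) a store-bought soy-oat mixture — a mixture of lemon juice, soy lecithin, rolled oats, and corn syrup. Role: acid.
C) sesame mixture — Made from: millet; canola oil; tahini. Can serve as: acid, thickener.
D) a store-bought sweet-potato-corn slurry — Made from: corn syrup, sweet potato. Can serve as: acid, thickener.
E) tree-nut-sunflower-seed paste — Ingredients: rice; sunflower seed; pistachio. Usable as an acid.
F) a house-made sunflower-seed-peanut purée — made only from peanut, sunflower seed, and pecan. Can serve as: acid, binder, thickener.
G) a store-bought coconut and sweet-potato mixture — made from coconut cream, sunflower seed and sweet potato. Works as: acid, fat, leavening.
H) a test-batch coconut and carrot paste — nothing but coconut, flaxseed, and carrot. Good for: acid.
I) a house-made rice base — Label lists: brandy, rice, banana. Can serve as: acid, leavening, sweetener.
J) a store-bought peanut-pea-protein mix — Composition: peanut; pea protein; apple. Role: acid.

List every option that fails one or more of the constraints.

A, B, D

A: has crab, so not vegan — reject
B: has rolled oats, so not gluten-free; has corn syrup, so not corn-free (and 1 more) — out
C: only tahini, millet, and canola oil; none excluded — OK
D: has corn syrup, so not corn-free — out
E: works as an acid, vegan, no corn — keep
F: all constraints satisfied — keep
G: works as an acid, no soy, no corn — valid
H: only coconut, flaxseed and carrot; none excluded — valid
I: only brandy, rice and banana; none excluded — OK
J: every rule checks out — OK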